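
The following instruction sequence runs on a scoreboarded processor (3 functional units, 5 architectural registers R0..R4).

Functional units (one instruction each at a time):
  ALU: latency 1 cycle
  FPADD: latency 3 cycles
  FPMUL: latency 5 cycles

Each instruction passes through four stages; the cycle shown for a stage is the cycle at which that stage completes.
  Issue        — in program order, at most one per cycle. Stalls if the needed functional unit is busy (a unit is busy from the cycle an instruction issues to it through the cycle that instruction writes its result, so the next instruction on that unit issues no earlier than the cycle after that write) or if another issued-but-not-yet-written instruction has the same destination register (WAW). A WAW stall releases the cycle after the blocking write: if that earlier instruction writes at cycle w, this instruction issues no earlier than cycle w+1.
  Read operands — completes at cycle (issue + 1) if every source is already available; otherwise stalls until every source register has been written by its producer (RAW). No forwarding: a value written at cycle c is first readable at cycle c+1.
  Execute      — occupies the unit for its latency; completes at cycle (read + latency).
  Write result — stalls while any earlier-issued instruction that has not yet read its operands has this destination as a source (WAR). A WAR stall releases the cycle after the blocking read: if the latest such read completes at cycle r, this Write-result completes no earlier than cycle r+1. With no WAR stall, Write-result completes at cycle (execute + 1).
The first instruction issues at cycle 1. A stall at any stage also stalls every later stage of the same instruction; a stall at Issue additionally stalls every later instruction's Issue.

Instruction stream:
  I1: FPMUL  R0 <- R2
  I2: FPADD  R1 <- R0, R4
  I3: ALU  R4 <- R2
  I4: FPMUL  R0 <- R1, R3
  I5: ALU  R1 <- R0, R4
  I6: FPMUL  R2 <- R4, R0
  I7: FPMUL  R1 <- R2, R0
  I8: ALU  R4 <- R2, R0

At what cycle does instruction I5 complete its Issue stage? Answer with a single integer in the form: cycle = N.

[1] I1→FPMUL
[2] I1 RO; I2→FPADD
[3] I3→ALU
[4] I3 RO
[5] I3 EX
[7] I1 EX
[8] I1 WR R0
[9] I2 RO; I4→FPMUL
[10] I3 WR R4
[12] I2 EX
[13] I2 WR R1
[14] I4 RO; I5→ALU
[19] I4 EX
[20] I4 WR R0
[21] I5 RO; I6→FPMUL
[22] I5 EX; I6 RO
[23] I5 WR R1
[27] I6 EX
[28] I6 WR R2
[29] I7→FPMUL
[30] I7 RO; I8→ALU
[31] I8 RO
[32] I8 EX
[33] I8 WR R4
[35] I7 EX
[36] I7 WR R1

cycle = 14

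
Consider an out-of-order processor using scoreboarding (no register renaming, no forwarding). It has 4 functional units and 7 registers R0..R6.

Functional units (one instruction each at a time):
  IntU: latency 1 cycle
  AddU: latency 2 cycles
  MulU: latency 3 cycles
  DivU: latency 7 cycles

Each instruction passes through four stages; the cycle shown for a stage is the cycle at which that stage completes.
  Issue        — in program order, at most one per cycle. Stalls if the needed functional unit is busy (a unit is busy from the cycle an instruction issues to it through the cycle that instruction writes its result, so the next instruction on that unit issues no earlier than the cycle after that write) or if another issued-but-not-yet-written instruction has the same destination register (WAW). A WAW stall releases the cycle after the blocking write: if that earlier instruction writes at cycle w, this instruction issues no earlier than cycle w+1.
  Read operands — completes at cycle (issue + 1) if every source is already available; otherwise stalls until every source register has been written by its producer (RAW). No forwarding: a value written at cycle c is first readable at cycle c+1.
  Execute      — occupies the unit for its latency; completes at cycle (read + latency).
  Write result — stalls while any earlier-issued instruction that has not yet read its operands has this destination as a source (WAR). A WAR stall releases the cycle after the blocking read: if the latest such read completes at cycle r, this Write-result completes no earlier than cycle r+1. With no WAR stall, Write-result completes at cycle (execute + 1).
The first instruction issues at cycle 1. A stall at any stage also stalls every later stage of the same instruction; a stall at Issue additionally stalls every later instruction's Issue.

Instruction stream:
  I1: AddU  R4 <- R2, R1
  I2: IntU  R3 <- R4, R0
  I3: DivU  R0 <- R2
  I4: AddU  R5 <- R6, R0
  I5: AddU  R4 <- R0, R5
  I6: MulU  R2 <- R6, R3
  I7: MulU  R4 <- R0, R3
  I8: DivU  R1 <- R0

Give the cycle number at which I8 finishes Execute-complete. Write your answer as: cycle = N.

I1: IS=1 RO=2 EX=4 WR=5
I2: IS=2 RO=6 EX=7 WR=8  [RAW R4: wait I1 write@5]
I3: IS=3 RO=4 EX=11 WR=12
I4: IS=6 RO=13 EX=15 WR=16  [struct: AddU busy until I1 writes@5; RAW R0: wait I3 write@12]
I5: IS=17 RO=18 EX=20 WR=21  [struct: AddU busy until I4 writes@16]
I6: IS=18 RO=19 EX=22 WR=23
I7: IS=24 RO=25 EX=28 WR=29  [struct: MulU busy until I6 writes@23]
I8: IS=25 RO=26 EX=33 WR=34

cycle = 33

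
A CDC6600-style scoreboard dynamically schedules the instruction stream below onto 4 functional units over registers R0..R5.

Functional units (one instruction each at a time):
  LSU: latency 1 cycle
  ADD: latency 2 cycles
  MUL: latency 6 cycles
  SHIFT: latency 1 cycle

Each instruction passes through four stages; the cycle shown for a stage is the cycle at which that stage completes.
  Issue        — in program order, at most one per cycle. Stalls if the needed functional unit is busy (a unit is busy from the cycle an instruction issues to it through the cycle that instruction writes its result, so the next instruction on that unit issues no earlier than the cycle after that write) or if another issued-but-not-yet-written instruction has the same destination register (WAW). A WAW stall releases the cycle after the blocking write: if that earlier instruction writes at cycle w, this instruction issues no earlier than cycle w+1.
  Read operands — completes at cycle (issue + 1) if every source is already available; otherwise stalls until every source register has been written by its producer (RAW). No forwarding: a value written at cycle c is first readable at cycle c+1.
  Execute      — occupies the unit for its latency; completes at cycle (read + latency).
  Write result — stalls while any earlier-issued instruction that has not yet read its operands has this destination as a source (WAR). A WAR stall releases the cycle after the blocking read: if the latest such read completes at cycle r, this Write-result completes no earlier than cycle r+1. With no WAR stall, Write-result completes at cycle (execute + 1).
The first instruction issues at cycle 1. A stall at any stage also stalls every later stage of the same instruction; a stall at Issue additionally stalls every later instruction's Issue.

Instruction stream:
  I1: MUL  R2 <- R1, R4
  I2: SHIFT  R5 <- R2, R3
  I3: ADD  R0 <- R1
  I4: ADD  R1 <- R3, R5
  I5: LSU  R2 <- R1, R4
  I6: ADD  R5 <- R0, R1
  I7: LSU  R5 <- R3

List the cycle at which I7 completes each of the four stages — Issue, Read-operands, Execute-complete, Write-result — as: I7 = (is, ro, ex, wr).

I7 = (22, 23, 24, 25)

[1] I1→MUL
[2] I1 RO · I2→SHIFT
[3] I3→ADD
[4] I3 RO
[6] I3 EX
[7] I3 WR R0
[8] I1 EX · I4→ADD
[9] I1 WR R2
[10] I2 RO · I5→LSU
[11] I2 EX
[12] I2 WR R5
[13] I4 RO
[15] I4 EX
[16] I4 WR R1
[17] I5 RO · I6→ADD
[18] I5 EX · I6 RO
[19] I5 WR R2
[20] I6 EX
[21] I6 WR R5
[22] I7→LSU
[23] I7 RO
[24] I7 EX
[25] I7 WR R5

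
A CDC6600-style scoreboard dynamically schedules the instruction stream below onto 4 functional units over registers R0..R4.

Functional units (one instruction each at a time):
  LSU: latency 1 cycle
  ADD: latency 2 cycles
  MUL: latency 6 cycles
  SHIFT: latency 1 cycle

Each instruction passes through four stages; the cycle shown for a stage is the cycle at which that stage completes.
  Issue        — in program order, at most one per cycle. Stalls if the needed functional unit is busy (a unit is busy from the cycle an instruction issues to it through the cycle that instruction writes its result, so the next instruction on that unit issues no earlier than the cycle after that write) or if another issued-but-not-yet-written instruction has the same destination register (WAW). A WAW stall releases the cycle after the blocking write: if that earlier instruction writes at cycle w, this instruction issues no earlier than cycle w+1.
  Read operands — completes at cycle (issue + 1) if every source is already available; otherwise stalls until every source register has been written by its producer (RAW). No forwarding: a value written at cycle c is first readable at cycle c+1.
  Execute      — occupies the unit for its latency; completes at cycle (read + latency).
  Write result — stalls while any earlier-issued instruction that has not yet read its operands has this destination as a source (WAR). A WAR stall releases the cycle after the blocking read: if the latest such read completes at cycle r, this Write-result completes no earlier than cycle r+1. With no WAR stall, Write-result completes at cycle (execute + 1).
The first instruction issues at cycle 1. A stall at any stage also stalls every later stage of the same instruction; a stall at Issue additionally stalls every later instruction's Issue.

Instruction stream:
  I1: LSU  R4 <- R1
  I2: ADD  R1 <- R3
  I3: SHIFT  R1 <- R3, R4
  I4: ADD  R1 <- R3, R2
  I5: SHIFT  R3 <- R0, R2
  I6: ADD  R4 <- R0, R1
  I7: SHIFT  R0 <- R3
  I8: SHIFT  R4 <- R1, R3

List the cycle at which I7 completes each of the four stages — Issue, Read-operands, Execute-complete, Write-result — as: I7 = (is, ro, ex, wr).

I7 = (17, 18, 19, 20)

  I1 | 1 | 2 | 3 | 4
  I2 | 2 | 3 | 5 | 6
  I3 | 7 | 8 | 9 | 10   WAW R1: wait I2 write@6
  I4 | 11 | 12 | 14 | 15   WAW R1: wait I3 write@10
  I5 | 12 | 13 | 14 | 15
  I6 | 16 | 17 | 19 | 20   struct: ADD busy until I4 writes@15
  I7 | 17 | 18 | 19 | 20
  I8 | 21 | 22 | 23 | 24   struct: SHIFT busy until I7 writes@20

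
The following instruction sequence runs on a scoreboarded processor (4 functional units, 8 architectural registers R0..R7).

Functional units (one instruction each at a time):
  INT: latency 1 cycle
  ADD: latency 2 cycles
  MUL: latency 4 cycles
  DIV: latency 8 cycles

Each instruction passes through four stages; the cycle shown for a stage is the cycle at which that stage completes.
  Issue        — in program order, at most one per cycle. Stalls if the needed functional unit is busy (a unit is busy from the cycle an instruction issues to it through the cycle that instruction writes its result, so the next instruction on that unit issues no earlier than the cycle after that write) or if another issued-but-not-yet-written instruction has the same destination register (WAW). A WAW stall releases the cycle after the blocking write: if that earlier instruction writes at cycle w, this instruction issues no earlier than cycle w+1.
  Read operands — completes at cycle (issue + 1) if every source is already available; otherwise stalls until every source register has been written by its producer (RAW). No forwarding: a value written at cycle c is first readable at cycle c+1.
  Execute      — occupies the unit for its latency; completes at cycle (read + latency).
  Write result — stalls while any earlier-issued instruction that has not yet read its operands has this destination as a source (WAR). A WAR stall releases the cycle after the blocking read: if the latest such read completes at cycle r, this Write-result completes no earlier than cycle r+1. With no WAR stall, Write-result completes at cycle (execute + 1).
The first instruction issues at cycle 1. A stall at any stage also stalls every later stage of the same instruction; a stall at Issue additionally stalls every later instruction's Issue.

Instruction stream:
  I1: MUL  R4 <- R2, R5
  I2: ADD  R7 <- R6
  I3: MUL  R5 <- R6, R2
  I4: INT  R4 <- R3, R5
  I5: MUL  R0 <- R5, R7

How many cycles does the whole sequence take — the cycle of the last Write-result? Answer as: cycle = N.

cycle = 21

I1: IS=1 RO=2 EX=6 WR=7
I2: IS=2 RO=3 EX=5 WR=6
I3: IS=8 RO=9 EX=13 WR=14  [struct: MUL busy until I1 writes@7]
I4: IS=9 RO=15 EX=16 WR=17  [RAW R5: wait I3 write@14]
I5: IS=15 RO=16 EX=20 WR=21  [struct: MUL busy until I3 writes@14]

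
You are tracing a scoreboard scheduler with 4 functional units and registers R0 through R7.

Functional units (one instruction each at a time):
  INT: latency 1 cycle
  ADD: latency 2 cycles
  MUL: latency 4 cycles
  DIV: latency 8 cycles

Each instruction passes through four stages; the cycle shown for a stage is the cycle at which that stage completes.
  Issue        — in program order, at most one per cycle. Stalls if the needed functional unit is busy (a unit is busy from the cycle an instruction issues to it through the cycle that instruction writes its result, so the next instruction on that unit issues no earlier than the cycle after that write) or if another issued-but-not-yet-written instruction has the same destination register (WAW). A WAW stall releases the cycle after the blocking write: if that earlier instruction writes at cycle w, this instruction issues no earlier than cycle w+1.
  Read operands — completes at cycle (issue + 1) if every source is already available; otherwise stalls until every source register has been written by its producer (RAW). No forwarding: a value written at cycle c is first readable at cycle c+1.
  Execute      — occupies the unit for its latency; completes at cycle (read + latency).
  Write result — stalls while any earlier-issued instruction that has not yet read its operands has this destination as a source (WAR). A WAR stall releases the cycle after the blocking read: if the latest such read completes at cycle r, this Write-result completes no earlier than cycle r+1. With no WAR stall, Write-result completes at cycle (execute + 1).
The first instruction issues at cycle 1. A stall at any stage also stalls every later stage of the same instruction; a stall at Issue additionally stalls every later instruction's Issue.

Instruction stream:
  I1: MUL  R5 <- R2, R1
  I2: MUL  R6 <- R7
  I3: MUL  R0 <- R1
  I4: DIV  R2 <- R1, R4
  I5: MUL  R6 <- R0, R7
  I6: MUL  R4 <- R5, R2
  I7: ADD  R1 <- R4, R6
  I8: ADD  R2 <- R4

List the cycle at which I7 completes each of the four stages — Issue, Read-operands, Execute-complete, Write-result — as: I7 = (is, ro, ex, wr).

1) issue 1, read 2, done 6, write 7
2) issue 8, read 9, done 13, write 14  <struct: MUL busy until I1 writes@7>
3) issue 15, read 16, done 20, write 21  <struct: MUL busy until I2 writes@14>
4) issue 16, read 17, done 25, write 26
5) issue 22, read 23, done 27, write 28  <struct: MUL busy until I3 writes@21>
6) issue 29, read 30, done 34, write 35  <struct: MUL busy until I5 writes@28>
7) issue 30, read 36, done 38, write 39  <RAW R4: wait I6 write@35>
8) issue 40, read 41, done 43, write 44  <struct: ADD busy until I7 writes@39>

I7 = (30, 36, 38, 39)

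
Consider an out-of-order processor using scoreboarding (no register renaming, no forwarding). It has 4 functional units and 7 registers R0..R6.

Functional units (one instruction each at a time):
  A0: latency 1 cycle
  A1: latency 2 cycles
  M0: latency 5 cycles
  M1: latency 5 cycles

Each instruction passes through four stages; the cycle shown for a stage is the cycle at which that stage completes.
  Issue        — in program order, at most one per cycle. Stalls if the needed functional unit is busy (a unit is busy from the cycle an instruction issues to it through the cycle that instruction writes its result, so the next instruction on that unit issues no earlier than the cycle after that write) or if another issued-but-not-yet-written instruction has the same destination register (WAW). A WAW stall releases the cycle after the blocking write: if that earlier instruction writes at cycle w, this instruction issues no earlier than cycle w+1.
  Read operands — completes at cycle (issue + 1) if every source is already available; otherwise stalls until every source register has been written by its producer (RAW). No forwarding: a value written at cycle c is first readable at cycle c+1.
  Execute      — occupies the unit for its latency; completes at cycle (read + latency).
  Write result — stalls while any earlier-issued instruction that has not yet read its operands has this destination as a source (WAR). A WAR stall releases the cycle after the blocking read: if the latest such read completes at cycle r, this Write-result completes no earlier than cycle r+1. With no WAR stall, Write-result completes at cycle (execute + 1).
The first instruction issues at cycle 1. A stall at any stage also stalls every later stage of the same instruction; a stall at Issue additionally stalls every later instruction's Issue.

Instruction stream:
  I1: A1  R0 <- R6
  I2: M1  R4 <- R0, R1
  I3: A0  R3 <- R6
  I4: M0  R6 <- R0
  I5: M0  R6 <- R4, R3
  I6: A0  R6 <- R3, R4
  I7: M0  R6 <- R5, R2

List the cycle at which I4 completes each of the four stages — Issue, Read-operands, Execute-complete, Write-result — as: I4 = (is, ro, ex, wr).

I4 = (4, 6, 11, 12)

[I1] 1/2/4/5
[I2] 2/6/11/12  (RAW R0: wait I1 write@5)
[I3] 3/4/5/6
[I4] 4/6/11/12  (RAW R0: wait I1 write@5)
[I5] 13/14/19/20  (struct: M0 busy until I4 writes@12)
[I6] 21/22/23/24  (WAW R6: wait I5 write@20)
[I7] 25/26/31/32  (WAW R6: wait I6 write@24)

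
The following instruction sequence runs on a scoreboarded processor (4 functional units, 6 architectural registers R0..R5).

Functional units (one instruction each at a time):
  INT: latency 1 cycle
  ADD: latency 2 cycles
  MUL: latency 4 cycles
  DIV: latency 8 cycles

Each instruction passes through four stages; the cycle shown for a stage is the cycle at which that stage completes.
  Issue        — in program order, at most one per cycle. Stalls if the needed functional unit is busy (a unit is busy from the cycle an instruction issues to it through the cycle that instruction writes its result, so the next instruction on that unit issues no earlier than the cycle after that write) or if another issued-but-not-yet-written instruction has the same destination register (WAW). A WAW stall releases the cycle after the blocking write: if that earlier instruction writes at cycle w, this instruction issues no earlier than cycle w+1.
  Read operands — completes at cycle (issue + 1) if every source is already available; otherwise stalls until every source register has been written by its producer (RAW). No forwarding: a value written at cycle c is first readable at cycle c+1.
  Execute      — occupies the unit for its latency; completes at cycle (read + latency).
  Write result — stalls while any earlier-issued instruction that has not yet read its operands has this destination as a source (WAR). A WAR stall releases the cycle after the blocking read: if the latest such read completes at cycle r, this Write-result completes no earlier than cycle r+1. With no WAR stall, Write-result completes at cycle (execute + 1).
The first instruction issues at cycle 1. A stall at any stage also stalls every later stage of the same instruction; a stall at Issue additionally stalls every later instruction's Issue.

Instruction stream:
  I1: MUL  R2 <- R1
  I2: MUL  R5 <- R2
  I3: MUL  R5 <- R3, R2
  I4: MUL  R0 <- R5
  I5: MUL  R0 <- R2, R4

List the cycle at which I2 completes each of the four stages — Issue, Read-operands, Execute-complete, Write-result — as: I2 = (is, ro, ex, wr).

I2 = (8, 9, 13, 14)

  I1 | 1 | 2 | 6 | 7
  I2 | 8 | 9 | 13 | 14   struct: MUL busy until I1 writes@7
  I3 | 15 | 16 | 20 | 21   struct: MUL busy until I2 writes@14
  I4 | 22 | 23 | 27 | 28   struct: MUL busy until I3 writes@21
  I5 | 29 | 30 | 34 | 35   struct: MUL busy until I4 writes@28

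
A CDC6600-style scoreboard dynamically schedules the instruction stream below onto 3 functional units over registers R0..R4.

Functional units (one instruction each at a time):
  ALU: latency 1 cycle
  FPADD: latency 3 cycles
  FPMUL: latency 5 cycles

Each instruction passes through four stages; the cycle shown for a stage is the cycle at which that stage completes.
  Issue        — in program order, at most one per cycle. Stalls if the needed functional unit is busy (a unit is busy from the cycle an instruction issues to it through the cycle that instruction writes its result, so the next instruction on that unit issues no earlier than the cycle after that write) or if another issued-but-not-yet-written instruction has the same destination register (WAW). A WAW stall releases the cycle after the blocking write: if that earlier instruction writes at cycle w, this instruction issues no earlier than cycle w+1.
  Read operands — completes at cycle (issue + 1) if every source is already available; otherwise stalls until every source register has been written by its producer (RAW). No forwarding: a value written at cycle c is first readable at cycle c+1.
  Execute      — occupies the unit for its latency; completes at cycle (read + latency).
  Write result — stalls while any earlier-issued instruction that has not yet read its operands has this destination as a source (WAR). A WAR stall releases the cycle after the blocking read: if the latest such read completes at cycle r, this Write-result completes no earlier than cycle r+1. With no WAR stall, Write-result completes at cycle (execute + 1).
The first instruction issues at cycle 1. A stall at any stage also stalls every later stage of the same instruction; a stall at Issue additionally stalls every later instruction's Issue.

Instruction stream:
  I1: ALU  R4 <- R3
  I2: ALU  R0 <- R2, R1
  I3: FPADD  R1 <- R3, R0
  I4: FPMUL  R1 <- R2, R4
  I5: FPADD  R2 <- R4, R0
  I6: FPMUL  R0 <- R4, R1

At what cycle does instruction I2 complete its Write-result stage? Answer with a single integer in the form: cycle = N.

t=1  I1→ALU
t=2  I1 RO
t=3  I1 EX
t=4  I1 WR R4
t=5  I2→ALU
t=6  I2 RO, I3→FPADD
t=7  I2 EX
t=8  I2 WR R0
t=9  I3 RO
t=12  I3 EX
t=13  I3 WR R1
t=14  I4→FPMUL
t=15  I4 RO, I5→FPADD
t=16  I5 RO
t=19  I5 EX
t=20  I4 EX, I5 WR R2
t=21  I4 WR R1
t=22  I6→FPMUL
t=23  I6 RO
t=28  I6 EX
t=29  I6 WR R0

cycle = 8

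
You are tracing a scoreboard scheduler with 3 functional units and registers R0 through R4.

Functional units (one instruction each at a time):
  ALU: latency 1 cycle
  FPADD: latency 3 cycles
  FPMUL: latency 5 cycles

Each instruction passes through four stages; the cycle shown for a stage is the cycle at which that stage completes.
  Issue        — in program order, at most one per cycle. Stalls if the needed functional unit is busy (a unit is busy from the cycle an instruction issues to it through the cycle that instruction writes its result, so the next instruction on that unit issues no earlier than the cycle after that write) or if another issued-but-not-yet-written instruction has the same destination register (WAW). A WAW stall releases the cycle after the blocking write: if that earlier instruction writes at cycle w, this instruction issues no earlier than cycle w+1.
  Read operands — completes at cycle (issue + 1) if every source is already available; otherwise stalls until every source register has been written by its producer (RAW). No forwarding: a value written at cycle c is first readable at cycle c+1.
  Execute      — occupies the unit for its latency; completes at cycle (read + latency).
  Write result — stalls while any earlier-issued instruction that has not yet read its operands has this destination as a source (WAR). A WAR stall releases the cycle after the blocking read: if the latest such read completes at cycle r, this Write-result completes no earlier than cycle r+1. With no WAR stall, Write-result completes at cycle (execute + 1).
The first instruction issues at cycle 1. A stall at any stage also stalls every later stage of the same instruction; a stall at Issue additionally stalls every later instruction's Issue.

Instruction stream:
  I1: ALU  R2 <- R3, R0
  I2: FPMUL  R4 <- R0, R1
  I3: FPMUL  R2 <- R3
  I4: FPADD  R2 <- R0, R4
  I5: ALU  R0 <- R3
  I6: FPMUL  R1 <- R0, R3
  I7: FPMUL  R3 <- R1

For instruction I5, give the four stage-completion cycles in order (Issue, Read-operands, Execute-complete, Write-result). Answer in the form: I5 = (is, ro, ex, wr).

1) issue 1, read 2, done 3, write 4
2) issue 2, read 3, done 8, write 9
3) issue 10, read 11, done 16, write 17  <struct: FPMUL busy until I2 writes@9>
4) issue 18, read 19, done 22, write 23  <WAW R2: wait I3 write@17>
5) issue 19, read 20, done 21, write 22
6) issue 20, read 23, done 28, write 29  <RAW R0: wait I5 write@22>
7) issue 30, read 31, done 36, write 37  <struct: FPMUL busy until I6 writes@29>

I5 = (19, 20, 21, 22)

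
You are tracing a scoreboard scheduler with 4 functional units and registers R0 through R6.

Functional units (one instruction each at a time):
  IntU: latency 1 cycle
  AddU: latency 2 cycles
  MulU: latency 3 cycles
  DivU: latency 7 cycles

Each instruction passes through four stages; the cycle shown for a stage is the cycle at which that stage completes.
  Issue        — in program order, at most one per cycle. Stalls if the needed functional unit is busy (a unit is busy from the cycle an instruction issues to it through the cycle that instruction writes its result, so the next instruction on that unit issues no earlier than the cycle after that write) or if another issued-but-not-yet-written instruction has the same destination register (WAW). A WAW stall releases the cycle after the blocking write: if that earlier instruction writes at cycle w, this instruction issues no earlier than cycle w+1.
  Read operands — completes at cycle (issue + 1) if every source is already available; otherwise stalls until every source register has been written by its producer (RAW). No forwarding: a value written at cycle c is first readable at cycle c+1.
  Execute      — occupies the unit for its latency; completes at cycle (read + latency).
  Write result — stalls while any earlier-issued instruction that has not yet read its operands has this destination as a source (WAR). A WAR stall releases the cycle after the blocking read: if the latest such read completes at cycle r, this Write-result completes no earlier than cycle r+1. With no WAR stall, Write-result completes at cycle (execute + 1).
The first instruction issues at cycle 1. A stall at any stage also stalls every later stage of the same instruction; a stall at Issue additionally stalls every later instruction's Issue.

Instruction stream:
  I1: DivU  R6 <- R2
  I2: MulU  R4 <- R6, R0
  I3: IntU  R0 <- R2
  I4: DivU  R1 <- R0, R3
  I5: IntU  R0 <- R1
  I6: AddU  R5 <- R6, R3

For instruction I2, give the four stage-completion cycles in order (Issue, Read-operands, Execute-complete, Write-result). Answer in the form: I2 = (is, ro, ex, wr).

I1  is:1  ro:2  ex:9  wr:10
I2  is:2  ro:11  ex:14  wr:15  — RAW R6: wait I1 write@10
I3  is:3  ro:4  ex:5  wr:12  — WAR R0: wait I2 read@11
I4  is:11  ro:13  ex:20  wr:21  — struct: DivU busy until I1 writes@10, RAW R0: wait I3 write@12
I5  is:13  ro:22  ex:23  wr:24  — struct: IntU busy until I3 writes@12, RAW R1: wait I4 write@21
I6  is:14  ro:15  ex:17  wr:18

I2 = (2, 11, 14, 15)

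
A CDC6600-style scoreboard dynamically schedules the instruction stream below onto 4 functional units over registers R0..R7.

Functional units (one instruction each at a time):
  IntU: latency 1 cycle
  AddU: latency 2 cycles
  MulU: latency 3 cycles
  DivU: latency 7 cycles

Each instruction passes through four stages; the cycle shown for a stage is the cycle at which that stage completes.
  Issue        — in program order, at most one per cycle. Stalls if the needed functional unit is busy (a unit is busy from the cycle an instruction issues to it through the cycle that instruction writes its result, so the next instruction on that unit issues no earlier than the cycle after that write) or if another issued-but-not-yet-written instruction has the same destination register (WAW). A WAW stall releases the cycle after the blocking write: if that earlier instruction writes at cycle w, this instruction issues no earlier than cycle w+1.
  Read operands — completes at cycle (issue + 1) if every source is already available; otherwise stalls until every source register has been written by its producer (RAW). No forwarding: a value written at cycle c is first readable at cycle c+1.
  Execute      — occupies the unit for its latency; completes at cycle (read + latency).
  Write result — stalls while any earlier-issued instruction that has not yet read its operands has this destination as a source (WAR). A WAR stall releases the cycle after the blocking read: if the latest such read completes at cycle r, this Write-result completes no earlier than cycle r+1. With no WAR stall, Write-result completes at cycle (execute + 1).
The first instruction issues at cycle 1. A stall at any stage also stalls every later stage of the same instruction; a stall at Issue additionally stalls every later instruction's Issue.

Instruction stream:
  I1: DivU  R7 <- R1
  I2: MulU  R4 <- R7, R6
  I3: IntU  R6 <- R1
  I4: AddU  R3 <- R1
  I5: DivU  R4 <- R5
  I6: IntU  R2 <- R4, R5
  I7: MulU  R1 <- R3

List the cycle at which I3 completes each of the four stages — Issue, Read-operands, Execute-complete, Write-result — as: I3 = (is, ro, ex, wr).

I3 = (3, 4, 5, 12)

1) issue 1, read 2, done 9, write 10
2) issue 2, read 11, done 14, write 15  <RAW R7: wait I1 write@10>
3) issue 3, read 4, done 5, write 12  <WAR R6: wait I2 read@11>
4) issue 4, read 5, done 7, write 8
5) issue 16, read 17, done 24, write 25  <WAW R4: wait I2 write@15>
6) issue 17, read 26, done 27, write 28  <RAW R4: wait I5 write@25>
7) issue 18, read 19, done 22, write 23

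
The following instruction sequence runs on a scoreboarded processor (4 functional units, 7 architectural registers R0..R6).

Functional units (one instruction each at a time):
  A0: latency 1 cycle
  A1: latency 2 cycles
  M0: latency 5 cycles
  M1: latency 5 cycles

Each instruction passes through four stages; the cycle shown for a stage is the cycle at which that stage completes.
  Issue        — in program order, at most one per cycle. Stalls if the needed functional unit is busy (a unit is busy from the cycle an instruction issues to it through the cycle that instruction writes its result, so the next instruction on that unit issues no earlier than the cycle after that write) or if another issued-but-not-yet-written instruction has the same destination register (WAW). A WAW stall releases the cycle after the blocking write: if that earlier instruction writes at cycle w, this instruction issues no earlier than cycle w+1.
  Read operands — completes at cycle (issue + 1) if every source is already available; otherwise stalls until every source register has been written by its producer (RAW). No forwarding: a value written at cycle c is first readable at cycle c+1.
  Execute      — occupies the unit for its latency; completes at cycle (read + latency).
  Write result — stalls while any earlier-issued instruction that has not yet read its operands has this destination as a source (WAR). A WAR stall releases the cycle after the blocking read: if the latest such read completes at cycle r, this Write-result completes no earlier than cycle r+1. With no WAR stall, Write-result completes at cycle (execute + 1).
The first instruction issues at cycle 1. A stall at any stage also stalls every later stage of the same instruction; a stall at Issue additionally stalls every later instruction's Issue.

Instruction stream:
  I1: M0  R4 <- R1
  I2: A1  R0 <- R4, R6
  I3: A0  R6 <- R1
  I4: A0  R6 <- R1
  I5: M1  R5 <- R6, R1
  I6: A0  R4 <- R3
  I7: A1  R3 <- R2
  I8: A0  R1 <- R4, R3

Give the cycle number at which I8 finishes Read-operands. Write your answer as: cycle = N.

t=1  I1 issues→M0
t=2  I1 reads · I2 issues→A1
t=3  I3 issues→A0
t=4  I3 reads
t=5  I3 exec-done
t=7  I1 exec-done
t=8  I1 writes R4
t=9  I2 reads
t=10  I3 writes R6
t=11  I2 exec-done · I4 issues→A0
t=12  I2 writes R0 · I4 reads · I5 issues→M1
t=13  I4 exec-done
t=14  I4 writes R6
t=15  I5 reads · I6 issues→A0
t=16  I6 reads · I7 issues→A1
t=17  I6 exec-done · I7 reads
t=18  I6 writes R4
t=19  I7 exec-done · I8 issues→A0
t=20  I5 exec-done · I7 writes R3
t=21  I5 writes R5 · I8 reads
t=22  I8 exec-done
t=23  I8 writes R1

cycle = 21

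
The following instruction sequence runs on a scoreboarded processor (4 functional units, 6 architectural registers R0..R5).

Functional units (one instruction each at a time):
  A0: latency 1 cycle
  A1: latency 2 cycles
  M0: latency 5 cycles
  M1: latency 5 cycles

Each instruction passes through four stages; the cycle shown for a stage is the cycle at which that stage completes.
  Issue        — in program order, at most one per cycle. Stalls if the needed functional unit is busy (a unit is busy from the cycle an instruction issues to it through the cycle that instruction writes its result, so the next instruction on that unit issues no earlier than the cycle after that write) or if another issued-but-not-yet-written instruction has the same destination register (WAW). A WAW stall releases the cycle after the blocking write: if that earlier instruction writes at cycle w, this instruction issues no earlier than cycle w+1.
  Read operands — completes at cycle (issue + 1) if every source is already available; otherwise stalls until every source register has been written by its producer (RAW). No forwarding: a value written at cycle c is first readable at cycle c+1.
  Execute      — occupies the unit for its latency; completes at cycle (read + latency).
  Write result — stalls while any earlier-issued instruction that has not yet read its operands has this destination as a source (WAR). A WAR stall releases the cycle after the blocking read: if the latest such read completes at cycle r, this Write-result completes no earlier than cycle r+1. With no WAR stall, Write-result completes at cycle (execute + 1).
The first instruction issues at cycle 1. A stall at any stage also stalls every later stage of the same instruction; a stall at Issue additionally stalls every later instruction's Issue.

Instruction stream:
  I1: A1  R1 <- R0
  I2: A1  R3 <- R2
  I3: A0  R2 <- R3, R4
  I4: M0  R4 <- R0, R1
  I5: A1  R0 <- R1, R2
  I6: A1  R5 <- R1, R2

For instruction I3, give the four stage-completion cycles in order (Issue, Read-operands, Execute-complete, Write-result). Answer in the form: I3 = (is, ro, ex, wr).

I3 = (7, 11, 12, 13)

cycle 1: I1 issues→A1
cycle 2: I1 reads
cycle 4: I1 exec-done
cycle 5: I1 writes R1
cycle 6: I2 issues→A1
cycle 7: I2 reads; I3 issues→A0
cycle 8: I4 issues→M0
cycle 9: I2 exec-done; I4 reads
cycle 10: I2 writes R3
cycle 11: I3 reads; I5 issues→A1
cycle 12: I3 exec-done
cycle 13: I3 writes R2
cycle 14: I4 exec-done; I5 reads
cycle 15: I4 writes R4
cycle 16: I5 exec-done
cycle 17: I5 writes R0
cycle 18: I6 issues→A1
cycle 19: I6 reads
cycle 21: I6 exec-done
cycle 22: I6 writes R5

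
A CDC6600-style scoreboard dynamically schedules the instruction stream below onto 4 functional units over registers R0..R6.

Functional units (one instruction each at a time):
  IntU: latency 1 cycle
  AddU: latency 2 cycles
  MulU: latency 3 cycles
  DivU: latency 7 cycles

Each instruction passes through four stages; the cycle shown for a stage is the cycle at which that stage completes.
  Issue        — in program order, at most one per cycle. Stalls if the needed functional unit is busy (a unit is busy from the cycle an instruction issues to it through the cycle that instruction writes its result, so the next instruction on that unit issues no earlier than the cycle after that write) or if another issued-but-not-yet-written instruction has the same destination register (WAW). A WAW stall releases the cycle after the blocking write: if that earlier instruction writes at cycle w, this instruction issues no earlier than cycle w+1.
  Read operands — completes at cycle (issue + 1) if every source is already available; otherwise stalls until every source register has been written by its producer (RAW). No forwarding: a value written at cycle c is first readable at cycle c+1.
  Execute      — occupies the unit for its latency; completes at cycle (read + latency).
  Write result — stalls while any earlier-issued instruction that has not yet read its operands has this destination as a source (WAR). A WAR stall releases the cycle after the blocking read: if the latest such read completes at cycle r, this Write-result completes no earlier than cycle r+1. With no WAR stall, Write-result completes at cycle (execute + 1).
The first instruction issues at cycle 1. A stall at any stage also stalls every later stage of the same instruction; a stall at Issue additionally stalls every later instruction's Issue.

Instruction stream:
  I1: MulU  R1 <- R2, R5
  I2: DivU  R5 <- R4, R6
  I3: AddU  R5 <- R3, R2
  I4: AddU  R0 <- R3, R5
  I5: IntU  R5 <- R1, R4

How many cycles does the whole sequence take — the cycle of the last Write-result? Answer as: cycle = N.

cycle = 21

1) issue 1, read 2, done 5, write 6
2) issue 2, read 3, done 10, write 11
3) issue 12, read 13, done 15, write 16  <WAW R5: wait I2 write@11>
4) issue 17, read 18, done 20, write 21  <struct: AddU busy until I3 writes@16>
5) issue 18, read 19, done 20, write 21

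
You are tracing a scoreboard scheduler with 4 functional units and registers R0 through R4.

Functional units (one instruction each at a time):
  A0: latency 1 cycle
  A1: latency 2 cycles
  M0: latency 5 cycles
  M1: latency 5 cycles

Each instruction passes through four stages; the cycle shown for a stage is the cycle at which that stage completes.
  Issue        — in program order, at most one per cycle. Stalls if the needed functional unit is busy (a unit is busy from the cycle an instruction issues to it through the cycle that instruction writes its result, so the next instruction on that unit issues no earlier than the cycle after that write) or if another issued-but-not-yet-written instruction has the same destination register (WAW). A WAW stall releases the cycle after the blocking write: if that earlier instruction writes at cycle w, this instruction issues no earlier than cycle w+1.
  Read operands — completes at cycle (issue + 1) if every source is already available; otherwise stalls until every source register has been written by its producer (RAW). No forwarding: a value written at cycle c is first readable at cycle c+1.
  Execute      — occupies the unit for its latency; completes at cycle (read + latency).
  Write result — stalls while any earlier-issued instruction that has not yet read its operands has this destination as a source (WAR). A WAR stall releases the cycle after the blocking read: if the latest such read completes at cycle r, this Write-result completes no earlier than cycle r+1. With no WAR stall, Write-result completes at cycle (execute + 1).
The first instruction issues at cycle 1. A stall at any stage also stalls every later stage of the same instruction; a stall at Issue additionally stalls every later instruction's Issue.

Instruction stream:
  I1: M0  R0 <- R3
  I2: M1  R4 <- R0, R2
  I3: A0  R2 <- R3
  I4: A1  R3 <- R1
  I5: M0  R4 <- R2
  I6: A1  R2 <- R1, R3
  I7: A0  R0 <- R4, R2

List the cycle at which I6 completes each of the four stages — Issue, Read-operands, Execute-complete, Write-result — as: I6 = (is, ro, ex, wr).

I1 -> (1, 2, 7, 8)
I2 -> (2, 9, 14, 15)  // RAW R0: wait I1 write@8
I3 -> (3, 4, 5, 10)  // WAR R2: wait I2 read@9
I4 -> (4, 5, 7, 8)
I5 -> (16, 17, 22, 23)  // WAW R4: wait I2 write@15
I6 -> (17, 18, 20, 21)
I7 -> (18, 24, 25, 26)  // RAW R4: wait I5 write@23

I6 = (17, 18, 20, 21)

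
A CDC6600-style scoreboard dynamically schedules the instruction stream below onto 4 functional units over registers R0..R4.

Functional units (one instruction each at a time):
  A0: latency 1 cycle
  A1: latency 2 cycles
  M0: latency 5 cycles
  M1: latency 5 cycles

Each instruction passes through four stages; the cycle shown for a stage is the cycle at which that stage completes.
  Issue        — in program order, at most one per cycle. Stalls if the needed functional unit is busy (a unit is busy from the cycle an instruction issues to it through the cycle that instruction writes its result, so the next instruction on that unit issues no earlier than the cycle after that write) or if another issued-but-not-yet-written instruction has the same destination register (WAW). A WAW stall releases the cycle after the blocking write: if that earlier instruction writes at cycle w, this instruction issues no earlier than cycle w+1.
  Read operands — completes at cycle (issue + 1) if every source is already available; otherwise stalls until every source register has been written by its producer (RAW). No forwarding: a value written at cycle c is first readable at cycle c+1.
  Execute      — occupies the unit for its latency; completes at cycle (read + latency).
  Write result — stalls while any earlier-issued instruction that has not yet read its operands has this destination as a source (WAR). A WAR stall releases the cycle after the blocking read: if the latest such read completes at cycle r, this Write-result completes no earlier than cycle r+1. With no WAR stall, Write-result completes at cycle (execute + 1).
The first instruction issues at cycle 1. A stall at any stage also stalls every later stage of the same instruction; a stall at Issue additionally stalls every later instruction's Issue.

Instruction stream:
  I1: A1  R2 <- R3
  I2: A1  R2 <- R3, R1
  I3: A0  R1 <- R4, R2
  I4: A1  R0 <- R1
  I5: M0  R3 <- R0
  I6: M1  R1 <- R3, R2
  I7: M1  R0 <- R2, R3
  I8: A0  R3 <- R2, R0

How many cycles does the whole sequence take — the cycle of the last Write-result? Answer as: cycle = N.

cycle = 42

I1  is:1  ro:2  ex:4  wr:5
I2  is:6  ro:7  ex:9  wr:10  — struct: A1 busy until I1 writes@5
I3  is:7  ro:11  ex:12  wr:13  — RAW R2: wait I2 write@10
I4  is:11  ro:14  ex:16  wr:17  — struct: A1 busy until I2 writes@10, RAW R1: wait I3 write@13
I5  is:12  ro:18  ex:23  wr:24  — RAW R0: wait I4 write@17
I6  is:14  ro:25  ex:30  wr:31  — WAW R1: wait I3 write@13, RAW R3: wait I5 write@24
I7  is:32  ro:33  ex:38  wr:39  — struct: M1 busy until I6 writes@31
I8  is:33  ro:40  ex:41  wr:42  — RAW R0: wait I7 write@39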